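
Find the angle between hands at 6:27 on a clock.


31.5°

Hour hand = 6×30 + 27×0.5 = 193.5°
Minute hand = 27×6 = 162°
Difference = |193.5 - 162| = 31.5°


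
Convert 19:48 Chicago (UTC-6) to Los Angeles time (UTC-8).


17:48

Time difference = UTC-8 - UTC-6 = -2 hours
New hour = (19 -2) mod 24
= 17 mod 24 = 17
Minutes unchanged → 17:48


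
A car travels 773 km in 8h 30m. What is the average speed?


Distance: 773 km
Time: 8h 30m = 510 min = 510/60 = 17/2 hours
Speed = 773 ÷ (17/2) = 773 × 2 / 17 = 1546/17 ≈ 90.9 km/h

90.9 km/h


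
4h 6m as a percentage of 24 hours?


0.1708 (17.08%)

Total minutes: 4×60 + 6 = 246
Day = 24×60 = 1440 minutes
Fraction = 246/1440 ≈ 0.1708
As a percentage: 246/1440 × 100 ≈ 17.08%


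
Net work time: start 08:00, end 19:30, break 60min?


10h 30m (630 minutes)

Total time = (19×60+30) - (8×60+0)
= 1170 - 480 = 690 min
Minus break: 690 - 60 = 630 min
= 10h 30m


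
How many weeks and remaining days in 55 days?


Weeks: 55 ÷ 7 = 7 remainder 6

7 weeks 6 days


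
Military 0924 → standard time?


9:24 AM

Hour: 9
9 < 12 → AM


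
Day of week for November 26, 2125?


Zeller's congruence:
q=26, m=11, k=25, j=21
h = (26 + ⌊13×12/5⌋ + 25 + ⌊25/4⌋ + ⌊21/4⌋ - 2×21) mod 7
= (26 + 31 + 25 + 6 + 5 - 42) mod 7
= 51 mod 7 = 2
h=2 → Monday

Monday


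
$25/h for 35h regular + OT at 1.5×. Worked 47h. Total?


$1325.00

Regular: 35h × $25 = $875.00
Overtime: 47 - 35 = 12h
OT pay: 12h × $25 × 1.5 = $450.00
Total = $875.00 + $450.00 = $1325.00


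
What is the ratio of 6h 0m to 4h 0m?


3:2 (1.50)

Duration 1: 360 minutes
Duration 2: 240 minutes
Ratio = 360:240
GCD = 120
Simplified = 3:2
As a decimal: 3/2 = 1.50


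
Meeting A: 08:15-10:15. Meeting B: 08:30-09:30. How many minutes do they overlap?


60 minutes

Meeting A: 495-615 (in minutes from midnight)
Meeting B: 510-570
Overlap start = max(495, 510) = 510
Overlap end = min(615, 570) = 570
Overlap = max(0, 570 - 510) = 60 min


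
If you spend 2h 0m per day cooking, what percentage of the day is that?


Time: 120 minutes
Day: 1440 minutes
Percentage = (120/1440) × 100 ≈ 8.3%

8.3%


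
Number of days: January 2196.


31 days

Month: January (month 1)
January has 31 days


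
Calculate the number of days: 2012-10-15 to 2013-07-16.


274 days

From October 15, 2012 to July 16, 2013
Rest of October 2012: 31 - 15 = 16
Full months: November 30, December 31, January 31, February 2013 28, March 31, April 30, May 31, June 30
Days into July 2013: 16
Total = 16 + 30 + 31 + 31 + 28 + 31 + 30 + 31 + 30 + 16 = 274 days


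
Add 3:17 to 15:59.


Start: 959 minutes from midnight
Add: 197 minutes
Total: 1156 minutes
Hours: 1156 ÷ 60 = 19 remainder 16

19:16


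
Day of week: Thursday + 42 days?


Start: Thursday (index 3)
(3 + 42) mod 7
= 45 mod 7
= 3
Index 3 → Thursday

Thursday


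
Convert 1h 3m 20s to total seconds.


3800 seconds

Hours: 1 × 3600 = 3600
Minutes: 3 × 60 = 180
Seconds: 20
Total = 3600 + 180 + 20 = 3800


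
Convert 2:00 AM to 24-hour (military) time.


02:00

Input: 2:00 AM
AM hour stays: 2


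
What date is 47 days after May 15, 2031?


Start: May 15, 2031
Add 47 days
May 15 → June 1: 31 - 15 + 1 = 17 days (47 - 17 = 30 left)
June 1 → July 1: 30 - 1 + 1 = 30 days (30 - 30 = 0 left)
Land exactly on July 1, 2031

July 1, 2031


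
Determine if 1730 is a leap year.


Rules: divisible by 4 AND (not by 100 OR by 400)
1730 ÷ 4 = 432 remainder 2 → not divisible by 4
Not divisible by 4 → not a leap year

No


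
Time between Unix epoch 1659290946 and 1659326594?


35648 seconds (9.9 hours / 0.41 days)

Difference = 1659326594 - 1659290946 = 35648 seconds
In hours: 35648 / 3600 ≈ 9.9
In days: 35648 / 86400 ≈ 0.41


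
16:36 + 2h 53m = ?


19:29

Start: 996 minutes from midnight
Add: 173 minutes
Total: 1169 minutes
Hours: 1169 ÷ 60 = 19 remainder 29


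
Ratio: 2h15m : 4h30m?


1:2 (0.50)

Duration 1: 135 minutes
Duration 2: 270 minutes
Ratio = 135:270
GCD = 135
Simplified = 1:2
As a decimal: 1/2 = 0.50


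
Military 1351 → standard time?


Hour: 13
13 - 12 = 1 → PM

1:51 PM


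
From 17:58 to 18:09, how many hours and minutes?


0h 11m

End time in minutes: 18×60 + 9 = 1089
Start time in minutes: 17×60 + 58 = 1078
Difference = 1089 - 1078 = 11 minutes
= 0 hours 11 minutes


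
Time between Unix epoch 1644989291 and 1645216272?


226981 seconds (63.1 hours / 2.63 days)

Difference = 1645216272 - 1644989291 = 226981 seconds
In hours: 226981 / 3600 ≈ 63.1
In days: 226981 / 86400 ≈ 2.63


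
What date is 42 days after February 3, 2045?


Start: February 3, 2045
Add 42 days
February 3 → March 1: 28 - 3 + 1 = 26 days (42 - 26 = 16 left)
March 1 + 16 = March 17, 2045

March 17, 2045


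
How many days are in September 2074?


30 days

Month: September (month 9)
September has 30 days


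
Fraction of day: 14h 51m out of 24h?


0.6188 (61.88%)

Total minutes: 14×60 + 51 = 891
Day = 24×60 = 1440 minutes
Fraction = 891/1440 ≈ 0.6188
As a percentage: 891/1440 × 100 ≈ 61.88%


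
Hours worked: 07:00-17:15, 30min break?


9h 45m (585 minutes)

Total time = (17×60+15) - (7×60+0)
= 1035 - 420 = 615 min
Minus break: 615 - 30 = 585 min
= 9h 45m


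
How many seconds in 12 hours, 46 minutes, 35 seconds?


45995 seconds

Hours: 12 × 3600 = 43200
Minutes: 46 × 60 = 2760
Seconds: 35
Total = 43200 + 2760 + 35 = 45995


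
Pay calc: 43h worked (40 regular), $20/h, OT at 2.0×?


$920.00

Regular: 40h × $20 = $800.00
Overtime: 43 - 40 = 3h
OT pay: 3h × $20 × 2.0 = $120.00
Total = $800.00 + $120.00 = $920.00


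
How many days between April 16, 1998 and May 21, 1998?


35 days

From April 16, 1998 to May 21, 1998
Rest of April 1998: 30 - 16 = 14
Days into May 1998: 21
Total = 14 + 21 = 35 days


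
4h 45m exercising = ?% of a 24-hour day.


Time: 285 minutes
Day: 1440 minutes
Percentage = (285/1440) × 100 ≈ 19.8%

19.8%


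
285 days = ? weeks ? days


Weeks: 285 ÷ 7 = 40 remainder 5

40 weeks 5 days


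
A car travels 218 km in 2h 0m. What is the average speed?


109.0 km/h

Distance: 218 km
Time: 2 hours
Speed = 218 / 2 = 109.0 km/h


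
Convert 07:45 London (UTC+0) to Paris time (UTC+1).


08:45

Time difference = UTC+1 - UTC+0 = +1 hours
New hour = (7 + 1) mod 24
= 8 mod 24 = 8
Minutes unchanged → 08:45


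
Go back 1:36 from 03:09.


Start: 189 minutes from midnight
Subtract: 96 minutes
Remaining: 189 - 96 = 93
Hours: 1, Minutes: 33

01:33


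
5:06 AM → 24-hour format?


05:06

Input: 5:06 AM
AM hour stays: 5


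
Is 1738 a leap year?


Rules: divisible by 4 AND (not by 100 OR by 400)
1738 ÷ 4 = 434 remainder 2 → not divisible by 4
Not divisible by 4 → not a leap year

No


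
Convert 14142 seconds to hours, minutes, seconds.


Hours: 14142 ÷ 3600 = 3 remainder 3342
Minutes: 3342 ÷ 60 = 55 remainder 42
Seconds: 42

3h 55m 42s


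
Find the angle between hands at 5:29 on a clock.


Hour hand = 5×30 + 29×0.5 = 164.5°
Minute hand = 29×6 = 174°
Difference = |164.5 - 174| = 9.5°

9.5°


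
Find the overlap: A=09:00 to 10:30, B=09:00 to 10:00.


60 minutes

Meeting A: 540-630 (in minutes from midnight)
Meeting B: 540-600
Overlap start = max(540, 540) = 540
Overlap end = min(630, 600) = 600
Overlap = max(0, 600 - 540) = 60 min


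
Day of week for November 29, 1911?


Zeller's congruence:
q=29, m=11, k=11, j=19
h = (29 + ⌊13×12/5⌋ + 11 + ⌊11/4⌋ + ⌊19/4⌋ - 2×19) mod 7
= (29 + 31 + 11 + 2 + 4 - 38) mod 7
= 39 mod 7 = 4
h=4 → Wednesday

Wednesday


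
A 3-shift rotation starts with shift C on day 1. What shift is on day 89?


Shift A

Shifts: A, B, C
Start: C (index 2)
Day 89: (2 + 89 - 1) mod 3
= 90 mod 3
= 0
Index 0 → shift A


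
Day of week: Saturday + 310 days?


Start: Saturday (index 5)
(5 + 310) mod 7
= 315 mod 7
= 0
Index 0 → Monday

Monday


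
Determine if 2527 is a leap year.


No

Rules: divisible by 4 AND (not by 100 OR by 400)
2527 ÷ 4 = 631 remainder 3 → not divisible by 4
Not divisible by 4 → not a leap year


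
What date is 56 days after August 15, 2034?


October 10, 2034

Start: August 15, 2034
Add 56 days
August 15 → September 1: 31 - 15 + 1 = 17 days (56 - 17 = 39 left)
September 1 → October 1: 30 - 1 + 1 = 30 days (39 - 30 = 9 left)
October 1 + 9 = October 10, 2034


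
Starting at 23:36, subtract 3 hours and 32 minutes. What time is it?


20:04

Start: 1416 minutes from midnight
Subtract: 212 minutes
Remaining: 1416 - 212 = 1204
Hours: 20, Minutes: 4


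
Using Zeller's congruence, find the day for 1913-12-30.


Tuesday

Zeller's congruence:
q=30, m=12, k=13, j=19
h = (30 + ⌊13×13/5⌋ + 13 + ⌊13/4⌋ + ⌊19/4⌋ - 2×19) mod 7
= (30 + 33 + 13 + 3 + 4 - 38) mod 7
= 45 mod 7 = 3
h=3 → Tuesday


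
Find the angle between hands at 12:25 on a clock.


Hour hand (12 ≡ 0 on the dial): 0×30 + 25×0.5 = 12.5°
Minute hand = 25×6 = 150°
Difference = |12.5 - 150| = 137.5°

137.5°


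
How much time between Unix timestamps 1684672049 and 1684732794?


60745 seconds (16.9 hours / 0.70 days)

Difference = 1684732794 - 1684672049 = 60745 seconds
In hours: 60745 / 3600 ≈ 16.9
In days: 60745 / 86400 ≈ 0.70


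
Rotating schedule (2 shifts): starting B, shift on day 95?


Shift B

Shifts: A, B
Start: B (index 1)
Day 95: (1 + 95 - 1) mod 2
= 95 mod 2
= 1
Index 1 → shift B


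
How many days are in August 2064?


Month: August (month 8)
August has 31 days

31 days


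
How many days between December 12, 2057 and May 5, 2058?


From December 12, 2057 to May 5, 2058
Rest of December 2057: 31 - 12 = 19
Full months: January 31, February 2058 28, March 31, April 30
Days into May 2058: 5
Total = 19 + 31 + 28 + 31 + 30 + 5 = 144 days

144 days


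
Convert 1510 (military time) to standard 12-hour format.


3:10 PM

Hour: 15
15 - 12 = 3 → PM


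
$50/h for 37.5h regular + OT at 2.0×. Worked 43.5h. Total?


$2475.00

Regular: 37.5h × $50 = $1875.00
Overtime: 43.5 - 37.5 = 6.0h
OT pay: 6.0h × $50 × 2.0 = $600.00
Total = $1875.00 + $600.00 = $2475.00


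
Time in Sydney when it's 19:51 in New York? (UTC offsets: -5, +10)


Time difference = UTC+10 - UTC-5 = +15 hours
New hour = (19 + 15) mod 24
= 34 mod 24 = 10
Minutes unchanged → 10:51; 34 ≥ 24 → next day

10:51 (next day)


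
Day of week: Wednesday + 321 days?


Tuesday

Start: Wednesday (index 2)
(2 + 321) mod 7
= 323 mod 7
= 1
Index 1 → Tuesday


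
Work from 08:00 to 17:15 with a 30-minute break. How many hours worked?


Total time = (17×60+15) - (8×60+0)
= 1035 - 480 = 555 min
Minus break: 555 - 30 = 525 min
= 8h 45m

8h 45m (525 minutes)


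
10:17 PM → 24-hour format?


22:17

Input: 10:17 PM
PM: 10 + 12 = 22


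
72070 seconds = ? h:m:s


20h 1m 10s

Hours: 72070 ÷ 3600 = 20 remainder 70
Minutes: 70 ÷ 60 = 1 remainder 10
Seconds: 10


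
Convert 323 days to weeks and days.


46 weeks 1 days

Weeks: 323 ÷ 7 = 46 remainder 1


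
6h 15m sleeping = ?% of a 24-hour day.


26.0%

Time: 375 minutes
Day: 1440 minutes
Percentage = (375/1440) × 100 ≈ 26.0%


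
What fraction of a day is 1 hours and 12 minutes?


0.0500 (5.00%)

Total minutes: 1×60 + 12 = 72
Day = 24×60 = 1440 minutes
Fraction = 72/1440 = 0.0500
As a percentage: 72/1440 × 100 = 5.00%


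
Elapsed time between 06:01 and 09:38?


End time in minutes: 9×60 + 38 = 578
Start time in minutes: 6×60 + 1 = 361
Difference = 578 - 361 = 217 minutes
= 3 hours 37 minutes

3h 37m


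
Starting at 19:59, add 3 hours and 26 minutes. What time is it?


Start: 1199 minutes from midnight
Add: 206 minutes
Total: 1405 minutes
Hours: 1405 ÷ 60 = 23 remainder 25

23:25


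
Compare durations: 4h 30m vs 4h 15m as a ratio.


Duration 1: 270 minutes
Duration 2: 255 minutes
Ratio = 270:255
GCD = 15
Simplified = 18:17
As a decimal: 18/17 ≈ 1.06

18:17 (1.06)


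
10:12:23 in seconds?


Hours: 10 × 3600 = 36000
Minutes: 12 × 60 = 720
Seconds: 23
Total = 36000 + 720 + 23 = 36743

36743 seconds


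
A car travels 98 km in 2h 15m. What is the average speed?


Distance: 98 km
Time: 2h 15m = 135 min = 135/60 = 9/4 hours
Speed = 98 ÷ (9/4) = 98 × 4 / 9 = 392/9 ≈ 43.6 km/h

43.6 km/h


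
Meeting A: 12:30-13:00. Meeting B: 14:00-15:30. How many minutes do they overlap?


Meeting A: 750-780 (in minutes from midnight)
Meeting B: 840-930
Overlap start = max(750, 840) = 840
Overlap end = min(780, 930) = 780
Overlap = max(0, 780 - 840) = 0 min

0 minutes


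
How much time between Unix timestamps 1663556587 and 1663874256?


Difference = 1663874256 - 1663556587 = 317669 seconds
In hours: 317669 / 3600 ≈ 88.2
In days: 317669 / 86400 ≈ 3.68

317669 seconds (88.2 hours / 3.68 days)


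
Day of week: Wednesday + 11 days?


Sunday

Start: Wednesday (index 2)
(2 + 11) mod 7
= 13 mod 7
= 6
Index 6 → Sunday


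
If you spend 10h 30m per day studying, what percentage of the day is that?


43.8%

Time: 630 minutes
Day: 1440 minutes
Percentage = (630/1440) × 100 ≈ 43.8%


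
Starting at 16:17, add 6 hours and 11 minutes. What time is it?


Start: 977 minutes from midnight
Add: 371 minutes
Total: 1348 minutes
Hours: 1348 ÷ 60 = 22 remainder 28

22:28


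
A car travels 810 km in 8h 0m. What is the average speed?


101.3 km/h

Distance: 810 km
Time: 8 hours
Speed = 810 / 8 ≈ 101.3 km/h


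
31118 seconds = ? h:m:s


8h 38m 38s

Hours: 31118 ÷ 3600 = 8 remainder 2318
Minutes: 2318 ÷ 60 = 38 remainder 38
Seconds: 38


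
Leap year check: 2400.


Rules: divisible by 4 AND (not by 100 OR by 400)
2400 ÷ 4 = 600 exactly → divisible by 4
2400 ÷ 100 = 24 exactly → divisible by 100
2400 ÷ 400 = 6 exactly → divisible by 400
Divisible by 400 → leap year

Yes


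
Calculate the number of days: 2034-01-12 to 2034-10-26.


287 days

From January 12, 2034 to October 26, 2034
Rest of January 2034: 31 - 12 = 19
Full months: February 2034 28, March 31, April 30, May 31, June 30, July 31, August 31, September 30
Days into October 2034: 26
Total = 19 + 28 + 31 + 30 + 31 + 30 + 31 + 31 + 30 + 26 = 287 days


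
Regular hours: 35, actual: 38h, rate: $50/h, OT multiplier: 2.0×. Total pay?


$2050.00

Regular: 35h × $50 = $1750.00
Overtime: 38 - 35 = 3h
OT pay: 3h × $50 × 2.0 = $300.00
Total = $1750.00 + $300.00 = $2050.00


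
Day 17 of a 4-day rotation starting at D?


Shifts: A, B, C, D
Start: D (index 3)
Day 17: (3 + 17 - 1) mod 4
= 19 mod 4
= 3
Index 3 → shift D

Shift D


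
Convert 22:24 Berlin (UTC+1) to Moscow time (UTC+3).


Time difference = UTC+3 - UTC+1 = +2 hours
New hour = (22 + 2) mod 24
= 24 mod 24 = 0
Minutes unchanged → 00:24; 24 ≥ 24 → next day

00:24 (next day)


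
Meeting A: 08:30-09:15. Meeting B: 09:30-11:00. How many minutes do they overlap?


Meeting A: 510-555 (in minutes from midnight)
Meeting B: 570-660
Overlap start = max(510, 570) = 570
Overlap end = min(555, 660) = 555
Overlap = max(0, 555 - 570) = 0 min

0 minutes


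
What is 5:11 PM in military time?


Input: 5:11 PM
PM: 5 + 12 = 17

17:11


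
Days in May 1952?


31 days

Month: May (month 5)
May has 31 days


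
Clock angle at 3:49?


179.5°

Hour hand = 3×30 + 49×0.5 = 114.5°
Minute hand = 49×6 = 294°
Difference = |114.5 - 294| = 179.5°


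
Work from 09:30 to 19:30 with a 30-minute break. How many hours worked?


Total time = (19×60+30) - (9×60+30)
= 1170 - 570 = 600 min
Minus break: 600 - 30 = 570 min
= 9h 30m

9h 30m (570 minutes)


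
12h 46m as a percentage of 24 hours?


0.5319 (53.19%)

Total minutes: 12×60 + 46 = 766
Day = 24×60 = 1440 minutes
Fraction = 766/1440 ≈ 0.5319
As a percentage: 766/1440 × 100 ≈ 53.19%


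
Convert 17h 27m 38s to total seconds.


Hours: 17 × 3600 = 61200
Minutes: 27 × 60 = 1620
Seconds: 38
Total = 61200 + 1620 + 38 = 62858

62858 seconds


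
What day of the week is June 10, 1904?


Friday

Zeller's congruence:
q=10, m=6, k=4, j=19
h = (10 + ⌊13×7/5⌋ + 4 + ⌊4/4⌋ + ⌊19/4⌋ - 2×19) mod 7
= (10 + 18 + 4 + 1 + 4 - 38) mod 7
= -1 mod 7 = 6
h=6 → Friday


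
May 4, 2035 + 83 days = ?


Start: May 4, 2035
Add 83 days
May 4 → June 1: 31 - 4 + 1 = 28 days (83 - 28 = 55 left)
June 1 → July 1: 30 - 1 + 1 = 30 days (55 - 30 = 25 left)
July 1 + 25 = July 26, 2035

July 26, 2035


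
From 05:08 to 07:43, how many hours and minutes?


End time in minutes: 7×60 + 43 = 463
Start time in minutes: 5×60 + 8 = 308
Difference = 463 - 308 = 155 minutes
= 2 hours 35 minutes

2h 35m


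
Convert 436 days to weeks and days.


Weeks: 436 ÷ 7 = 62 remainder 2

62 weeks 2 days


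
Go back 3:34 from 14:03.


10:29

Start: 843 minutes from midnight
Subtract: 214 minutes
Remaining: 843 - 214 = 629
Hours: 10, Minutes: 29


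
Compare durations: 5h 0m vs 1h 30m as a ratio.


Duration 1: 300 minutes
Duration 2: 90 minutes
Ratio = 300:90
GCD = 30
Simplified = 10:3
As a decimal: 10/3 ≈ 3.33

10:3 (3.33)


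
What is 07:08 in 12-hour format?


Hour: 7
7 < 12 → AM

7:08 AM


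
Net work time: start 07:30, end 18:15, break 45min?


Total time = (18×60+15) - (7×60+30)
= 1095 - 450 = 645 min
Minus break: 645 - 45 = 600 min
= 10h 0m

10h 0m (600 minutes)


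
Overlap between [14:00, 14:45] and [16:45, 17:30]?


0 minutes

Meeting A: 840-885 (in minutes from midnight)
Meeting B: 1005-1050
Overlap start = max(840, 1005) = 1005
Overlap end = min(885, 1050) = 885
Overlap = max(0, 885 - 1005) = 0 min


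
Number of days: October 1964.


Month: October (month 10)
October has 31 days

31 days


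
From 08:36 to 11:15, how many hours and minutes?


2h 39m

End time in minutes: 11×60 + 15 = 675
Start time in minutes: 8×60 + 36 = 516
Difference = 675 - 516 = 159 minutes
= 2 hours 39 minutes


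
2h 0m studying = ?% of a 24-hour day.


Time: 120 minutes
Day: 1440 minutes
Percentage = (120/1440) × 100 ≈ 8.3%

8.3%


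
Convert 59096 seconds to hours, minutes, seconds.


16h 24m 56s

Hours: 59096 ÷ 3600 = 16 remainder 1496
Minutes: 1496 ÷ 60 = 24 remainder 56
Seconds: 56


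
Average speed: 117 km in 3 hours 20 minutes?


Distance: 117 km
Time: 3h 20m = 200 min = 200/60 = 10/3 hours
Speed = 117 ÷ (10/3) = 117 × 3 / 10 = 351/10 = 35.1 km/h

35.1 km/h


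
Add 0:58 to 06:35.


07:33

Start: 395 minutes from midnight
Add: 58 minutes
Total: 453 minutes
Hours: 453 ÷ 60 = 7 remainder 33


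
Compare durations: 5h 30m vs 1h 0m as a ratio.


Duration 1: 330 minutes
Duration 2: 60 minutes
Ratio = 330:60
GCD = 30
Simplified = 11:2
As a decimal: 11/2 = 5.50

11:2 (5.50)


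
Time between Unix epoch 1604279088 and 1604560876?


281788 seconds (78.3 hours / 3.26 days)

Difference = 1604560876 - 1604279088 = 281788 seconds
In hours: 281788 / 3600 ≈ 78.3
In days: 281788 / 86400 ≈ 3.26


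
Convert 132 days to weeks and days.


Weeks: 132 ÷ 7 = 18 remainder 6

18 weeks 6 days


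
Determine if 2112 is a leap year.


Rules: divisible by 4 AND (not by 100 OR by 400)
2112 ÷ 4 = 528 exactly → divisible by 4
2112 ÷ 100 = 21 remainder 12 → not divisible by 100
Divisible by 4 but not by 100 → leap year

Yes


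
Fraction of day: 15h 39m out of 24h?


0.6521 (65.21%)

Total minutes: 15×60 + 39 = 939
Day = 24×60 = 1440 minutes
Fraction = 939/1440 ≈ 0.6521
As a percentage: 939/1440 × 100 ≈ 65.21%


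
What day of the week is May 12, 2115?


Sunday

Zeller's congruence:
q=12, m=5, k=15, j=21
h = (12 + ⌊13×6/5⌋ + 15 + ⌊15/4⌋ + ⌊21/4⌋ - 2×21) mod 7
= (12 + 15 + 15 + 3 + 5 - 42) mod 7
= 8 mod 7 = 1
h=1 → Sunday


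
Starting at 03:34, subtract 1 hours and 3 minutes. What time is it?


02:31

Start: 214 minutes from midnight
Subtract: 63 minutes
Remaining: 214 - 63 = 151
Hours: 2, Minutes: 31


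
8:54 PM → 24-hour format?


Input: 8:54 PM
PM: 8 + 12 = 20

20:54


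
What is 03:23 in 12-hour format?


Hour: 3
3 < 12 → AM

3:23 AM


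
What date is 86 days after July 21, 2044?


October 15, 2044

Start: July 21, 2044
Add 86 days
July 21 → August 1: 31 - 21 + 1 = 11 days (86 - 11 = 75 left)
August 1 → September 1: 31 - 1 + 1 = 31 days (75 - 31 = 44 left)
September 1 → October 1: 30 - 1 + 1 = 30 days (44 - 30 = 14 left)
October 1 + 14 = October 15, 2044


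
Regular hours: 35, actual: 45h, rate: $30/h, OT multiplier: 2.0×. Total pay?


$1650.00

Regular: 35h × $30 = $1050.00
Overtime: 45 - 35 = 10h
OT pay: 10h × $30 × 2.0 = $600.00
Total = $1050.00 + $600.00 = $1650.00


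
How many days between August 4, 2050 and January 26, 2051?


From August 4, 2050 to January 26, 2051
Rest of August 2050: 31 - 4 = 27
Full months: September 30, October 31, November 30, December 31
Days into January 2051: 26
Total = 27 + 30 + 31 + 30 + 31 + 26 = 175 days

175 days


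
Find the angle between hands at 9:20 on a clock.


Hour hand = 9×30 + 20×0.5 = 280.0°
Minute hand = 20×6 = 120°
Difference = |280.0 - 120| = 160.0°

160.0°


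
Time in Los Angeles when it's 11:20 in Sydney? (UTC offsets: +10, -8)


Time difference = UTC-8 - UTC+10 = -18 hours
New hour = (11 -18) mod 24
= -7 mod 24 = 17
Minutes unchanged → 17:20; -7 < 0 → previous day

17:20 (previous day)


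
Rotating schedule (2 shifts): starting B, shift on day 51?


Shifts: A, B
Start: B (index 1)
Day 51: (1 + 51 - 1) mod 2
= 51 mod 2
= 1
Index 1 → shift B

Shift B


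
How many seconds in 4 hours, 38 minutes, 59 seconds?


16739 seconds

Hours: 4 × 3600 = 14400
Minutes: 38 × 60 = 2280
Seconds: 59
Total = 14400 + 2280 + 59 = 16739


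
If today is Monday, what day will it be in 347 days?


Friday

Start: Monday (index 0)
(0 + 347) mod 7
= 347 mod 7
= 4
Index 4 → Friday


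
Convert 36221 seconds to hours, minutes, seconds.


10h 3m 41s

Hours: 36221 ÷ 3600 = 10 remainder 221
Minutes: 221 ÷ 60 = 3 remainder 41
Seconds: 41


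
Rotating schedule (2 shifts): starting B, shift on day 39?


Shift B

Shifts: A, B
Start: B (index 1)
Day 39: (1 + 39 - 1) mod 2
= 39 mod 2
= 1
Index 1 → shift B


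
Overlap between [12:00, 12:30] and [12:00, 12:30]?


30 minutes

Meeting A: 720-750 (in minutes from midnight)
Meeting B: 720-750
Overlap start = max(720, 720) = 720
Overlap end = min(750, 750) = 750
Overlap = max(0, 750 - 720) = 30 min


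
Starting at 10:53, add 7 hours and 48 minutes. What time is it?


18:41

Start: 653 minutes from midnight
Add: 468 minutes
Total: 1121 minutes
Hours: 1121 ÷ 60 = 18 remainder 41


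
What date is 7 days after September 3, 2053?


September 10, 2053

Start: September 3, 2053
Add 7 days
September 3 + 7 = September 10, 2053


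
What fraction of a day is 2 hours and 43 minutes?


0.1132 (11.32%)

Total minutes: 2×60 + 43 = 163
Day = 24×60 = 1440 minutes
Fraction = 163/1440 ≈ 0.1132
As a percentage: 163/1440 × 100 ≈ 11.32%


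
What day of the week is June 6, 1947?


Zeller's congruence:
q=6, m=6, k=47, j=19
h = (6 + ⌊13×7/5⌋ + 47 + ⌊47/4⌋ + ⌊19/4⌋ - 2×19) mod 7
= (6 + 18 + 47 + 11 + 4 - 38) mod 7
= 48 mod 7 = 6
h=6 → Friday

Friday


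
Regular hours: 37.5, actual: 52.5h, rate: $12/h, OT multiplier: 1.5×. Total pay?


Regular: 37.5h × $12 = $450.00
Overtime: 52.5 - 37.5 = 15.0h
OT pay: 15.0h × $12 × 1.5 = $270.00
Total = $450.00 + $270.00 = $720.00

$720.00


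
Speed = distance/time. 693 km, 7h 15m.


95.6 km/h

Distance: 693 km
Time: 7h 15m = 435 min = 435/60 = 29/4 hours
Speed = 693 ÷ (29/4) = 693 × 4 / 29 = 2772/29 ≈ 95.6 km/h


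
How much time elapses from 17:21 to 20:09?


End time in minutes: 20×60 + 9 = 1209
Start time in minutes: 17×60 + 21 = 1041
Difference = 1209 - 1041 = 168 minutes
= 2 hours 48 minutes

2h 48m


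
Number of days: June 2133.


30 days

Month: June (month 6)
June has 30 days


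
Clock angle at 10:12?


126.0°

Hour hand = 10×30 + 12×0.5 = 306.0°
Minute hand = 12×6 = 72°
Difference = |306.0 - 72| = 234.0°
Since > 180°: 360 - 234.0 = 126.0°


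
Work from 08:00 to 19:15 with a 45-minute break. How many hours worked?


Total time = (19×60+15) - (8×60+0)
= 1155 - 480 = 675 min
Minus break: 675 - 45 = 630 min
= 10h 30m

10h 30m (630 minutes)


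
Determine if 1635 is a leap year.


No

Rules: divisible by 4 AND (not by 100 OR by 400)
1635 ÷ 4 = 408 remainder 3 → not divisible by 4
Not divisible by 4 → not a leap year


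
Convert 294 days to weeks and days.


42 weeks 0 days

Weeks: 294 ÷ 7 = 42 remainder 0


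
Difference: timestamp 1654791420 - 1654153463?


Difference = 1654791420 - 1654153463 = 637957 seconds
In hours: 637957 / 3600 ≈ 177.2
In days: 637957 / 86400 ≈ 7.38

637957 seconds (177.2 hours / 7.38 days)


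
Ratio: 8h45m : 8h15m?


35:33 (1.06)

Duration 1: 525 minutes
Duration 2: 495 minutes
Ratio = 525:495
GCD = 15
Simplified = 35:33
As a decimal: 35/33 ≈ 1.06


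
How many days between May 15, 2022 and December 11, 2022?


From May 15, 2022 to December 11, 2022
Rest of May 2022: 31 - 15 = 16
Full months: June 30, July 31, August 31, September 30, October 31, November 30
Days into December 2022: 11
Total = 16 + 30 + 31 + 31 + 30 + 31 + 30 + 11 = 210 days

210 days


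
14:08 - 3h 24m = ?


Start: 848 minutes from midnight
Subtract: 204 minutes
Remaining: 848 - 204 = 644
Hours: 10, Minutes: 44

10:44


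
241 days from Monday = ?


Start: Monday (index 0)
(0 + 241) mod 7
= 241 mod 7
= 3
Index 3 → Thursday

Thursday


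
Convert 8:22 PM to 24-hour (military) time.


20:22

Input: 8:22 PM
PM: 8 + 12 = 20


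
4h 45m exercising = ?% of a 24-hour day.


Time: 285 minutes
Day: 1440 minutes
Percentage = (285/1440) × 100 ≈ 19.8%

19.8%


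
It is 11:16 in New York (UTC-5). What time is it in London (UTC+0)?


16:16

Time difference = UTC+0 - UTC-5 = +5 hours
New hour = (11 + 5) mod 24
= 16 mod 24 = 16
Minutes unchanged → 16:16


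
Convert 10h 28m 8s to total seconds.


Hours: 10 × 3600 = 36000
Minutes: 28 × 60 = 1680
Seconds: 8
Total = 36000 + 1680 + 8 = 37688

37688 seconds


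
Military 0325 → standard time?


3:25 AM

Hour: 3
3 < 12 → AM


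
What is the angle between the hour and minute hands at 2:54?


Hour hand = 2×30 + 54×0.5 = 87.0°
Minute hand = 54×6 = 324°
Difference = |87.0 - 324| = 237.0°
Since > 180°: 360 - 237.0 = 123.0°

123.0°


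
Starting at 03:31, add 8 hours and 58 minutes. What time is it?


Start: 211 minutes from midnight
Add: 538 minutes
Total: 749 minutes
Hours: 749 ÷ 60 = 12 remainder 29

12:29


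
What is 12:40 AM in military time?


00:40

Input: 12:40 AM
12 AM → 00 (midnight)


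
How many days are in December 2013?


Month: December (month 12)
December has 31 days

31 days


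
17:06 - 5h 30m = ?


Start: 1026 minutes from midnight
Subtract: 330 minutes
Remaining: 1026 - 330 = 696
Hours: 11, Minutes: 36

11:36


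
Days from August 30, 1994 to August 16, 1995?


From August 30, 1994 to August 16, 1995
Rest of August 1994: 31 - 30 = 1
Full months: September 30, October 31, November 30, December 31, January 31, February 1995 28, March 31, April 30, May 31, June 30, July 31
Days into August 1995: 16
Total = 1 + 30 + 31 + 30 + 31 + 31 + 28 + 31 + 30 + 31 + 30 + 31 + 16 = 351 days

351 days


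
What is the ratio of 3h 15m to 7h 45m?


Duration 1: 195 minutes
Duration 2: 465 minutes
Ratio = 195:465
GCD = 15
Simplified = 13:31
As a decimal: 13/31 ≈ 0.42

13:31 (0.42)


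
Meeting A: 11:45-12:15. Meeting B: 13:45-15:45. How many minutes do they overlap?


Meeting A: 705-735 (in minutes from midnight)
Meeting B: 825-945
Overlap start = max(705, 825) = 825
Overlap end = min(735, 945) = 735
Overlap = max(0, 735 - 825) = 0 min

0 minutes


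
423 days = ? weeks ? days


60 weeks 3 days

Weeks: 423 ÷ 7 = 60 remainder 3


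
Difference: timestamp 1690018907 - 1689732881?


Difference = 1690018907 - 1689732881 = 286026 seconds
In hours: 286026 / 3600 ≈ 79.5
In days: 286026 / 86400 ≈ 3.31

286026 seconds (79.5 hours / 3.31 days)


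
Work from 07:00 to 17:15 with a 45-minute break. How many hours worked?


9h 30m (570 minutes)

Total time = (17×60+15) - (7×60+0)
= 1035 - 420 = 615 min
Minus break: 615 - 45 = 570 min
= 9h 30m


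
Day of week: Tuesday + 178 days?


Friday

Start: Tuesday (index 1)
(1 + 178) mod 7
= 179 mod 7
= 4
Index 4 → Friday


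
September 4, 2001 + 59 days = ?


November 2, 2001

Start: September 4, 2001
Add 59 days
September 4 → October 1: 30 - 4 + 1 = 27 days (59 - 27 = 32 left)
October 1 → November 1: 31 - 1 + 1 = 31 days (32 - 31 = 1 left)
November 1 + 1 = November 2, 2001


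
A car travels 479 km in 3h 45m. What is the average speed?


127.7 km/h

Distance: 479 km
Time: 3h 45m = 225 min = 225/60 = 15/4 hours
Speed = 479 ÷ (15/4) = 479 × 4 / 15 = 1916/15 ≈ 127.7 km/h


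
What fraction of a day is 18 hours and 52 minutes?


Total minutes: 18×60 + 52 = 1132
Day = 24×60 = 1440 minutes
Fraction = 1132/1440 ≈ 0.7861
As a percentage: 1132/1440 × 100 ≈ 78.61%

0.7861 (78.61%)


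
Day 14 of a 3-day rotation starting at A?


Shifts: A, B, C
Start: A (index 0)
Day 14: (0 + 14 - 1) mod 3
= 13 mod 3
= 1
Index 1 → shift B

Shift B


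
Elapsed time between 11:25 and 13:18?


End time in minutes: 13×60 + 18 = 798
Start time in minutes: 11×60 + 25 = 685
Difference = 798 - 685 = 113 minutes
= 1 hours 53 minutes

1h 53m


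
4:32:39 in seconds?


Hours: 4 × 3600 = 14400
Minutes: 32 × 60 = 1920
Seconds: 39
Total = 14400 + 1920 + 39 = 16359

16359 seconds


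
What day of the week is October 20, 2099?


Zeller's congruence:
q=20, m=10, k=99, j=20
h = (20 + ⌊13×11/5⌋ + 99 + ⌊99/4⌋ + ⌊20/4⌋ - 2×20) mod 7
= (20 + 28 + 99 + 24 + 5 - 40) mod 7
= 136 mod 7 = 3
h=3 → Tuesday

Tuesday


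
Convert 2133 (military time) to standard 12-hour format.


9:33 PM

Hour: 21
21 - 12 = 9 → PM


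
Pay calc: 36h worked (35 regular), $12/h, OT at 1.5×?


$438.00

Regular: 35h × $12 = $420.00
Overtime: 36 - 35 = 1h
OT pay: 1h × $12 × 1.5 = $18.00
Total = $420.00 + $18.00 = $438.00


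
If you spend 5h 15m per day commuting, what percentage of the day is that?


Time: 315 minutes
Day: 1440 minutes
Percentage = (315/1440) × 100 ≈ 21.9%

21.9%


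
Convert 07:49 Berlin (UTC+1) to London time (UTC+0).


06:49

Time difference = UTC+0 - UTC+1 = -1 hours
New hour = (7 -1) mod 24
= 6 mod 24 = 6
Minutes unchanged → 06:49


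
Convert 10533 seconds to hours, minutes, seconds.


Hours: 10533 ÷ 3600 = 2 remainder 3333
Minutes: 3333 ÷ 60 = 55 remainder 33
Seconds: 33

2h 55m 33s


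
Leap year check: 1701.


No

Rules: divisible by 4 AND (not by 100 OR by 400)
1701 ÷ 4 = 425 remainder 1 → not divisible by 4
Not divisible by 4 → not a leap year


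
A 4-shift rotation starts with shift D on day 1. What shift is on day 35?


Shift B

Shifts: A, B, C, D
Start: D (index 3)
Day 35: (3 + 35 - 1) mod 4
= 37 mod 4
= 1
Index 1 → shift B


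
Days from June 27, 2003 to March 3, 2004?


From June 27, 2003 to March 3, 2004
Rest of June 2003: 30 - 27 = 3
Full months: July 31, August 31, September 30, October 31, November 30, December 31, January 31, February 2004 29
Days into March 2004: 3
Total = 3 + 31 + 31 + 30 + 31 + 30 + 31 + 31 + 29 + 3 = 250 days

250 days


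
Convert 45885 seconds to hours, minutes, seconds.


Hours: 45885 ÷ 3600 = 12 remainder 2685
Minutes: 2685 ÷ 60 = 44 remainder 45
Seconds: 45

12h 44m 45s


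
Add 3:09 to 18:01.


Start: 1081 minutes from midnight
Add: 189 minutes
Total: 1270 minutes
Hours: 1270 ÷ 60 = 21 remainder 10

21:10


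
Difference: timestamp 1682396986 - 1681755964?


Difference = 1682396986 - 1681755964 = 641022 seconds
In hours: 641022 / 3600 ≈ 178.1
In days: 641022 / 86400 ≈ 7.42

641022 seconds (178.1 hours / 7.42 days)


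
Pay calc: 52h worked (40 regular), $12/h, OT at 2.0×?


Regular: 40h × $12 = $480.00
Overtime: 52 - 40 = 12h
OT pay: 12h × $12 × 2.0 = $288.00
Total = $480.00 + $288.00 = $768.00

$768.00


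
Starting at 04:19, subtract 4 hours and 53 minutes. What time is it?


23:26

Start: 259 minutes from midnight
Subtract: 293 minutes
Remaining: 259 - 293 = -34
Negative → add 24×60 = 1406
Hours: 23, Minutes: 26


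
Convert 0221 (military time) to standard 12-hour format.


Hour: 2
2 < 12 → AM

2:21 AM


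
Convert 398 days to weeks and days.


56 weeks 6 days

Weeks: 398 ÷ 7 = 56 remainder 6


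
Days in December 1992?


Month: December (month 12)
December has 31 days

31 days


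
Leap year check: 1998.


No

Rules: divisible by 4 AND (not by 100 OR by 400)
1998 ÷ 4 = 499 remainder 2 → not divisible by 4
Not divisible by 4 → not a leap year


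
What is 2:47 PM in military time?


14:47

Input: 2:47 PM
PM: 2 + 12 = 14


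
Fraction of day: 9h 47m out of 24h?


Total minutes: 9×60 + 47 = 587
Day = 24×60 = 1440 minutes
Fraction = 587/1440 ≈ 0.4076
As a percentage: 587/1440 × 100 ≈ 40.76%

0.4076 (40.76%)


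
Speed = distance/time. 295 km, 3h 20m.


Distance: 295 km
Time: 3h 20m = 200 min = 200/60 = 10/3 hours
Speed = 295 ÷ (10/3) = 295 × 3 / 10 = 885/10 = 88.5 km/h

88.5 km/h


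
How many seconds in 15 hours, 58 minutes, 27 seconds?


57507 seconds

Hours: 15 × 3600 = 54000
Minutes: 58 × 60 = 3480
Seconds: 27
Total = 54000 + 3480 + 27 = 57507


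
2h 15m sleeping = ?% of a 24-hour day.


9.4%

Time: 135 minutes
Day: 1440 minutes
Percentage = (135/1440) × 100 ≈ 9.4%


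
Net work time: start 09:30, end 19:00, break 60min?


Total time = (19×60+0) - (9×60+30)
= 1140 - 570 = 570 min
Minus break: 570 - 60 = 510 min
= 8h 30m

8h 30m (510 minutes)


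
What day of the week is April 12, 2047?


Friday

Zeller's congruence:
q=12, m=4, k=47, j=20
h = (12 + ⌊13×5/5⌋ + 47 + ⌊47/4⌋ + ⌊20/4⌋ - 2×20) mod 7
= (12 + 13 + 47 + 11 + 5 - 40) mod 7
= 48 mod 7 = 6
h=6 → Friday


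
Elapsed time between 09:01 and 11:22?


2h 21m

End time in minutes: 11×60 + 22 = 682
Start time in minutes: 9×60 + 1 = 541
Difference = 682 - 541 = 141 minutes
= 2 hours 21 minutes


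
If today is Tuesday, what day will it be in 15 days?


Wednesday

Start: Tuesday (index 1)
(1 + 15) mod 7
= 16 mod 7
= 2
Index 2 → Wednesday


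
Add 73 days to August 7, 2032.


October 19, 2032

Start: August 7, 2032
Add 73 days
August 7 → September 1: 31 - 7 + 1 = 25 days (73 - 25 = 48 left)
September 1 → October 1: 30 - 1 + 1 = 30 days (48 - 30 = 18 left)
October 1 + 18 = October 19, 2032


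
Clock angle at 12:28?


154.0°

Hour hand (12 ≡ 0 on the dial): 0×30 + 28×0.5 = 14.0°
Minute hand = 28×6 = 168°
Difference = |14.0 - 168| = 154.0°


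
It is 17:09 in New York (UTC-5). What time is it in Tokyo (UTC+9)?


07:09 (next day)

Time difference = UTC+9 - UTC-5 = +14 hours
New hour = (17 + 14) mod 24
= 31 mod 24 = 7
Minutes unchanged → 07:09; 31 ≥ 24 → next day


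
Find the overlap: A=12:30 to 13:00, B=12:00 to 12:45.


Meeting A: 750-780 (in minutes from midnight)
Meeting B: 720-765
Overlap start = max(750, 720) = 750
Overlap end = min(780, 765) = 765
Overlap = max(0, 765 - 750) = 15 min

15 minutes


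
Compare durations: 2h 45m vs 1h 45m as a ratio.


Duration 1: 165 minutes
Duration 2: 105 minutes
Ratio = 165:105
GCD = 15
Simplified = 11:7
As a decimal: 11/7 ≈ 1.57

11:7 (1.57)


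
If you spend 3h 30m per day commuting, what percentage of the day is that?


Time: 210 minutes
Day: 1440 minutes
Percentage = (210/1440) × 100 ≈ 14.6%

14.6%


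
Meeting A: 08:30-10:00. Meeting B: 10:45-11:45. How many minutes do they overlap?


0 minutes

Meeting A: 510-600 (in minutes from midnight)
Meeting B: 645-705
Overlap start = max(510, 645) = 645
Overlap end = min(600, 705) = 600
Overlap = max(0, 600 - 645) = 0 min


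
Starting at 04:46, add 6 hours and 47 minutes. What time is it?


Start: 286 minutes from midnight
Add: 407 minutes
Total: 693 minutes
Hours: 693 ÷ 60 = 11 remainder 33

11:33


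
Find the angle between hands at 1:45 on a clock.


Hour hand = 1×30 + 45×0.5 = 52.5°
Minute hand = 45×6 = 270°
Difference = |52.5 - 270| = 217.5°
Since > 180°: 360 - 217.5 = 142.5°

142.5°


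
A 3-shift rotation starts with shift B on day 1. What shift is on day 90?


Shifts: A, B, C
Start: B (index 1)
Day 90: (1 + 90 - 1) mod 3
= 90 mod 3
= 0
Index 0 → shift A

Shift A


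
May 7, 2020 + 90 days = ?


August 5, 2020

Start: May 7, 2020
Add 90 days
May 7 → June 1: 31 - 7 + 1 = 25 days (90 - 25 = 65 left)
June 1 → July 1: 30 - 1 + 1 = 30 days (65 - 30 = 35 left)
July 1 → August 1: 31 - 1 + 1 = 31 days (35 - 31 = 4 left)
August 1 + 4 = August 5, 2020


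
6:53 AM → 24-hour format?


Input: 6:53 AM
AM hour stays: 6

06:53


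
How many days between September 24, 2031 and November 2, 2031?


39 days

From September 24, 2031 to November 2, 2031
Rest of September 2031: 30 - 24 = 6
Full months: October 31
Days into November 2031: 2
Total = 6 + 31 + 2 = 39 days


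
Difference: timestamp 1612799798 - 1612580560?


Difference = 1612799798 - 1612580560 = 219238 seconds
In hours: 219238 / 3600 ≈ 60.9
In days: 219238 / 86400 ≈ 2.54

219238 seconds (60.9 hours / 2.54 days)


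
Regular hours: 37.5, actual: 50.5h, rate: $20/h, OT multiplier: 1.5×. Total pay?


Regular: 37.5h × $20 = $750.00
Overtime: 50.5 - 37.5 = 13.0h
OT pay: 13.0h × $20 × 1.5 = $390.00
Total = $750.00 + $390.00 = $1140.00

$1140.00


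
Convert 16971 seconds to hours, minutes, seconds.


4h 42m 51s

Hours: 16971 ÷ 3600 = 4 remainder 2571
Minutes: 2571 ÷ 60 = 42 remainder 51
Seconds: 51


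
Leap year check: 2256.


Yes

Rules: divisible by 4 AND (not by 100 OR by 400)
2256 ÷ 4 = 564 exactly → divisible by 4
2256 ÷ 100 = 22 remainder 56 → not divisible by 100
Divisible by 4 but not by 100 → leap year


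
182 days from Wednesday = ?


Start: Wednesday (index 2)
(2 + 182) mod 7
= 184 mod 7
= 2
Index 2 → Wednesday

Wednesday


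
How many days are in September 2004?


Month: September (month 9)
September has 30 days

30 days


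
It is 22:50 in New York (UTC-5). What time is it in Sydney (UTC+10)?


13:50 (next day)

Time difference = UTC+10 - UTC-5 = +15 hours
New hour = (22 + 15) mod 24
= 37 mod 24 = 13
Minutes unchanged → 13:50; 37 ≥ 24 → next day


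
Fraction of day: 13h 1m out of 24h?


0.5424 (54.24%)

Total minutes: 13×60 + 1 = 781
Day = 24×60 = 1440 minutes
Fraction = 781/1440 ≈ 0.5424
As a percentage: 781/1440 × 100 ≈ 54.24%


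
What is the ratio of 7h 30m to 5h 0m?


3:2 (1.50)

Duration 1: 450 minutes
Duration 2: 300 minutes
Ratio = 450:300
GCD = 150
Simplified = 3:2
As a decimal: 3/2 = 1.50


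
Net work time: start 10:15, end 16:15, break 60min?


Total time = (16×60+15) - (10×60+15)
= 975 - 615 = 360 min
Minus break: 360 - 60 = 300 min
= 5h 0m

5h 0m (300 minutes)


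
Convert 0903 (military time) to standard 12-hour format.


Hour: 9
9 < 12 → AM

9:03 AM
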